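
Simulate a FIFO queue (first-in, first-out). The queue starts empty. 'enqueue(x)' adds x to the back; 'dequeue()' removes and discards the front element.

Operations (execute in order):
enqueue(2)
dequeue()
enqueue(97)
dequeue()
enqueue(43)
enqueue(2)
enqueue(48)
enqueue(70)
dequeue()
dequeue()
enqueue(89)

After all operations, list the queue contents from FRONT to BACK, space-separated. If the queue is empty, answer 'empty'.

enqueue(2): [2]
dequeue(): []
enqueue(97): [97]
dequeue(): []
enqueue(43): [43]
enqueue(2): [43, 2]
enqueue(48): [43, 2, 48]
enqueue(70): [43, 2, 48, 70]
dequeue(): [2, 48, 70]
dequeue(): [48, 70]
enqueue(89): [48, 70, 89]

Answer: 48 70 89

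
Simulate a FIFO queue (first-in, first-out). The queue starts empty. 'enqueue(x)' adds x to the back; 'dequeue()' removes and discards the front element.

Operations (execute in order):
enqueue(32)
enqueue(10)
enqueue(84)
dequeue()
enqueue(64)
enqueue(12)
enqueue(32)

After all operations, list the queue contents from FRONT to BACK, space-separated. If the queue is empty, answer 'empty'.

Answer: 10 84 64 12 32

Derivation:
enqueue(32): [32]
enqueue(10): [32, 10]
enqueue(84): [32, 10, 84]
dequeue(): [10, 84]
enqueue(64): [10, 84, 64]
enqueue(12): [10, 84, 64, 12]
enqueue(32): [10, 84, 64, 12, 32]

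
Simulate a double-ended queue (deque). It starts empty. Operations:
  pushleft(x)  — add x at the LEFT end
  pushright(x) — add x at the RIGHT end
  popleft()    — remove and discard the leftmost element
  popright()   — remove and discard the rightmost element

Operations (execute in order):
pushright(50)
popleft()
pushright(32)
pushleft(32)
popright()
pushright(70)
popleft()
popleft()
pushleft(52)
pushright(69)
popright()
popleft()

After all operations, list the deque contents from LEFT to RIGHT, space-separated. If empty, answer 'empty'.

pushright(50): [50]
popleft(): []
pushright(32): [32]
pushleft(32): [32, 32]
popright(): [32]
pushright(70): [32, 70]
popleft(): [70]
popleft(): []
pushleft(52): [52]
pushright(69): [52, 69]
popright(): [52]
popleft(): []

Answer: empty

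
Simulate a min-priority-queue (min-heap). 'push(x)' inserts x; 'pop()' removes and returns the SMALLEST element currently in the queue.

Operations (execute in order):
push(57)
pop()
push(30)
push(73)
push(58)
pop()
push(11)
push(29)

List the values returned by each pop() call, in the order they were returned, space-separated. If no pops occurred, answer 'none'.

Answer: 57 30

Derivation:
push(57): heap contents = [57]
pop() → 57: heap contents = []
push(30): heap contents = [30]
push(73): heap contents = [30, 73]
push(58): heap contents = [30, 58, 73]
pop() → 30: heap contents = [58, 73]
push(11): heap contents = [11, 58, 73]
push(29): heap contents = [11, 29, 58, 73]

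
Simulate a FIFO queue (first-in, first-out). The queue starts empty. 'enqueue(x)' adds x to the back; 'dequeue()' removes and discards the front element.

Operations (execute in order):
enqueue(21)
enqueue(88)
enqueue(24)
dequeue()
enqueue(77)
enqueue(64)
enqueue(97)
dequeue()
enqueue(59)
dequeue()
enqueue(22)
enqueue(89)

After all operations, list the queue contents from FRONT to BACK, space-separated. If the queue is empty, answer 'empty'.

Answer: 77 64 97 59 22 89

Derivation:
enqueue(21): [21]
enqueue(88): [21, 88]
enqueue(24): [21, 88, 24]
dequeue(): [88, 24]
enqueue(77): [88, 24, 77]
enqueue(64): [88, 24, 77, 64]
enqueue(97): [88, 24, 77, 64, 97]
dequeue(): [24, 77, 64, 97]
enqueue(59): [24, 77, 64, 97, 59]
dequeue(): [77, 64, 97, 59]
enqueue(22): [77, 64, 97, 59, 22]
enqueue(89): [77, 64, 97, 59, 22, 89]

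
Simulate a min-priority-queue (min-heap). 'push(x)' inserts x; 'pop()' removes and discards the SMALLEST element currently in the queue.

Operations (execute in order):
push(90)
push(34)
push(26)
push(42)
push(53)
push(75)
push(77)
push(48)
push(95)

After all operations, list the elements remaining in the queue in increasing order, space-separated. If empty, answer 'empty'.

Answer: 26 34 42 48 53 75 77 90 95

Derivation:
push(90): heap contents = [90]
push(34): heap contents = [34, 90]
push(26): heap contents = [26, 34, 90]
push(42): heap contents = [26, 34, 42, 90]
push(53): heap contents = [26, 34, 42, 53, 90]
push(75): heap contents = [26, 34, 42, 53, 75, 90]
push(77): heap contents = [26, 34, 42, 53, 75, 77, 90]
push(48): heap contents = [26, 34, 42, 48, 53, 75, 77, 90]
push(95): heap contents = [26, 34, 42, 48, 53, 75, 77, 90, 95]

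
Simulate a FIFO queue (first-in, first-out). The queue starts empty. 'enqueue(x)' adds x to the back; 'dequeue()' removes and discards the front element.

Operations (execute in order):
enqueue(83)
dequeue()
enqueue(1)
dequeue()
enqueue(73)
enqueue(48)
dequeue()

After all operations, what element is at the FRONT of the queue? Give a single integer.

enqueue(83): queue = [83]
dequeue(): queue = []
enqueue(1): queue = [1]
dequeue(): queue = []
enqueue(73): queue = [73]
enqueue(48): queue = [73, 48]
dequeue(): queue = [48]

Answer: 48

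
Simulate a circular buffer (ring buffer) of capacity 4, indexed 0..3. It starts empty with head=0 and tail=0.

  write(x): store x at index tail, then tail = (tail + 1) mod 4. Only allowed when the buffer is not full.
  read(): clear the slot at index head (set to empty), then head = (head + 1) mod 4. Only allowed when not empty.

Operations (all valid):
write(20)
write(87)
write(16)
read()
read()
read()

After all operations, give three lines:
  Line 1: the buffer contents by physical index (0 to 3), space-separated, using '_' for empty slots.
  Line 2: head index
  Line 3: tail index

write(20): buf=[20 _ _ _], head=0, tail=1, size=1
write(87): buf=[20 87 _ _], head=0, tail=2, size=2
write(16): buf=[20 87 16 _], head=0, tail=3, size=3
read(): buf=[_ 87 16 _], head=1, tail=3, size=2
read(): buf=[_ _ 16 _], head=2, tail=3, size=1
read(): buf=[_ _ _ _], head=3, tail=3, size=0

Answer: _ _ _ _
3
3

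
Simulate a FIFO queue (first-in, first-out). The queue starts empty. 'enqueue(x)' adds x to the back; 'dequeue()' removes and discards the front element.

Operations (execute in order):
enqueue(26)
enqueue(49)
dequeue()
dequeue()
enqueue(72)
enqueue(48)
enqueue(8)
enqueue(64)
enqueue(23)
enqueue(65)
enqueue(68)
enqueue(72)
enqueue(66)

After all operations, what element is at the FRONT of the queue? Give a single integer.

Answer: 72

Derivation:
enqueue(26): queue = [26]
enqueue(49): queue = [26, 49]
dequeue(): queue = [49]
dequeue(): queue = []
enqueue(72): queue = [72]
enqueue(48): queue = [72, 48]
enqueue(8): queue = [72, 48, 8]
enqueue(64): queue = [72, 48, 8, 64]
enqueue(23): queue = [72, 48, 8, 64, 23]
enqueue(65): queue = [72, 48, 8, 64, 23, 65]
enqueue(68): queue = [72, 48, 8, 64, 23, 65, 68]
enqueue(72): queue = [72, 48, 8, 64, 23, 65, 68, 72]
enqueue(66): queue = [72, 48, 8, 64, 23, 65, 68, 72, 66]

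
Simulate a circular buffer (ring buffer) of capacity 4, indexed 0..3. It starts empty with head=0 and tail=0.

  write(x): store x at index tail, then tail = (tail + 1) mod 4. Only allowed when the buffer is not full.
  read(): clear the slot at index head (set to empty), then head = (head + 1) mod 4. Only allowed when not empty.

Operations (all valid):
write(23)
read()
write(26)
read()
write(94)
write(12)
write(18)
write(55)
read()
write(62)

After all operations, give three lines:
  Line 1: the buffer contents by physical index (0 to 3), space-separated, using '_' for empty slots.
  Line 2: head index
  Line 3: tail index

write(23): buf=[23 _ _ _], head=0, tail=1, size=1
read(): buf=[_ _ _ _], head=1, tail=1, size=0
write(26): buf=[_ 26 _ _], head=1, tail=2, size=1
read(): buf=[_ _ _ _], head=2, tail=2, size=0
write(94): buf=[_ _ 94 _], head=2, tail=3, size=1
write(12): buf=[_ _ 94 12], head=2, tail=0, size=2
write(18): buf=[18 _ 94 12], head=2, tail=1, size=3
write(55): buf=[18 55 94 12], head=2, tail=2, size=4
read(): buf=[18 55 _ 12], head=3, tail=2, size=3
write(62): buf=[18 55 62 12], head=3, tail=3, size=4

Answer: 18 55 62 12
3
3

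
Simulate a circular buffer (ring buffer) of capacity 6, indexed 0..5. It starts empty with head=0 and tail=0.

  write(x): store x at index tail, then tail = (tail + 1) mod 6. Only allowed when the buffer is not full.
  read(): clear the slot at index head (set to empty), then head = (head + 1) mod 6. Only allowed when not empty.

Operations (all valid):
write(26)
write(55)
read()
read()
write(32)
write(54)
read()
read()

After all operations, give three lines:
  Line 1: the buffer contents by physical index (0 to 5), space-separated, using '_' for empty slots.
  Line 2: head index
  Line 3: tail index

Answer: _ _ _ _ _ _
4
4

Derivation:
write(26): buf=[26 _ _ _ _ _], head=0, tail=1, size=1
write(55): buf=[26 55 _ _ _ _], head=0, tail=2, size=2
read(): buf=[_ 55 _ _ _ _], head=1, tail=2, size=1
read(): buf=[_ _ _ _ _ _], head=2, tail=2, size=0
write(32): buf=[_ _ 32 _ _ _], head=2, tail=3, size=1
write(54): buf=[_ _ 32 54 _ _], head=2, tail=4, size=2
read(): buf=[_ _ _ 54 _ _], head=3, tail=4, size=1
read(): buf=[_ _ _ _ _ _], head=4, tail=4, size=0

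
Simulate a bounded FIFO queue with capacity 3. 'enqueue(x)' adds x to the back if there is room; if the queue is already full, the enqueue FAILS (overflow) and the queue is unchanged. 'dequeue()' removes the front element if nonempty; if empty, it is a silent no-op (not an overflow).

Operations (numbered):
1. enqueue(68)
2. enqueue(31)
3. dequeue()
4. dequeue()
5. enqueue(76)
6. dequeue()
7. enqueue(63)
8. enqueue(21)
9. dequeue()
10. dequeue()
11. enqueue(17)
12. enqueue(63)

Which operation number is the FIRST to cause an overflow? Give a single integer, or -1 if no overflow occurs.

Answer: -1

Derivation:
1. enqueue(68): size=1
2. enqueue(31): size=2
3. dequeue(): size=1
4. dequeue(): size=0
5. enqueue(76): size=1
6. dequeue(): size=0
7. enqueue(63): size=1
8. enqueue(21): size=2
9. dequeue(): size=1
10. dequeue(): size=0
11. enqueue(17): size=1
12. enqueue(63): size=2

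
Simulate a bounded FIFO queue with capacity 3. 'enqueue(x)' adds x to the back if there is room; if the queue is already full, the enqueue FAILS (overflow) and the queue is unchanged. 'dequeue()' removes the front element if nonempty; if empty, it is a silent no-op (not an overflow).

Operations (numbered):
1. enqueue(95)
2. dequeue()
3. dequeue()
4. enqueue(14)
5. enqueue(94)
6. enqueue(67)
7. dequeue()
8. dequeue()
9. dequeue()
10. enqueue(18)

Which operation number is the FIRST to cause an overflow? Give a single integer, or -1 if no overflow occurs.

Answer: -1

Derivation:
1. enqueue(95): size=1
2. dequeue(): size=0
3. dequeue(): empty, no-op, size=0
4. enqueue(14): size=1
5. enqueue(94): size=2
6. enqueue(67): size=3
7. dequeue(): size=2
8. dequeue(): size=1
9. dequeue(): size=0
10. enqueue(18): size=1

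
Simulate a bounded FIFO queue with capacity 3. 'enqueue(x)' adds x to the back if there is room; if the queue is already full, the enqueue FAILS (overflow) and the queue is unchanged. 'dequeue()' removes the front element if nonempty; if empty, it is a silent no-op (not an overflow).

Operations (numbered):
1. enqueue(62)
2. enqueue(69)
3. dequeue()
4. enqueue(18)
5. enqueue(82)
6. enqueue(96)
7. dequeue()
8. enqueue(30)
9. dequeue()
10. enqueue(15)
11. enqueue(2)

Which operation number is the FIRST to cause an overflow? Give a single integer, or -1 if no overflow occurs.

Answer: 6

Derivation:
1. enqueue(62): size=1
2. enqueue(69): size=2
3. dequeue(): size=1
4. enqueue(18): size=2
5. enqueue(82): size=3
6. enqueue(96): size=3=cap → OVERFLOW (fail)
7. dequeue(): size=2
8. enqueue(30): size=3
9. dequeue(): size=2
10. enqueue(15): size=3
11. enqueue(2): size=3=cap → OVERFLOW (fail)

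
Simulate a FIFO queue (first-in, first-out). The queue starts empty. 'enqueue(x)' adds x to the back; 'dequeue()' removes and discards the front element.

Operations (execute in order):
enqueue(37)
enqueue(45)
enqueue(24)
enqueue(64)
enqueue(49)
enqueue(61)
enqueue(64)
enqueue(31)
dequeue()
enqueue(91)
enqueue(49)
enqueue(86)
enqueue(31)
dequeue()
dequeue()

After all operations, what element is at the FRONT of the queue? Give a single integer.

enqueue(37): queue = [37]
enqueue(45): queue = [37, 45]
enqueue(24): queue = [37, 45, 24]
enqueue(64): queue = [37, 45, 24, 64]
enqueue(49): queue = [37, 45, 24, 64, 49]
enqueue(61): queue = [37, 45, 24, 64, 49, 61]
enqueue(64): queue = [37, 45, 24, 64, 49, 61, 64]
enqueue(31): queue = [37, 45, 24, 64, 49, 61, 64, 31]
dequeue(): queue = [45, 24, 64, 49, 61, 64, 31]
enqueue(91): queue = [45, 24, 64, 49, 61, 64, 31, 91]
enqueue(49): queue = [45, 24, 64, 49, 61, 64, 31, 91, 49]
enqueue(86): queue = [45, 24, 64, 49, 61, 64, 31, 91, 49, 86]
enqueue(31): queue = [45, 24, 64, 49, 61, 64, 31, 91, 49, 86, 31]
dequeue(): queue = [24, 64, 49, 61, 64, 31, 91, 49, 86, 31]
dequeue(): queue = [64, 49, 61, 64, 31, 91, 49, 86, 31]

Answer: 64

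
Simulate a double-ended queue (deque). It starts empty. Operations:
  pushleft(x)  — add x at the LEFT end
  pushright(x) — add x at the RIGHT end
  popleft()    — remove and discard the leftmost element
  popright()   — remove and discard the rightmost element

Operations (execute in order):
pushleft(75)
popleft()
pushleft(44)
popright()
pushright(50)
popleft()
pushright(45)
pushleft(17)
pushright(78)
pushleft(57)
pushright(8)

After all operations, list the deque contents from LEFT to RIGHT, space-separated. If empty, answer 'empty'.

pushleft(75): [75]
popleft(): []
pushleft(44): [44]
popright(): []
pushright(50): [50]
popleft(): []
pushright(45): [45]
pushleft(17): [17, 45]
pushright(78): [17, 45, 78]
pushleft(57): [57, 17, 45, 78]
pushright(8): [57, 17, 45, 78, 8]

Answer: 57 17 45 78 8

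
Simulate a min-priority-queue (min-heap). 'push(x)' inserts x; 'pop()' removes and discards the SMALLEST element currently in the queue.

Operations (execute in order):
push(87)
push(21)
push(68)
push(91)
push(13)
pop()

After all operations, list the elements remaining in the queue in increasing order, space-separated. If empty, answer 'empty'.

Answer: 21 68 87 91

Derivation:
push(87): heap contents = [87]
push(21): heap contents = [21, 87]
push(68): heap contents = [21, 68, 87]
push(91): heap contents = [21, 68, 87, 91]
push(13): heap contents = [13, 21, 68, 87, 91]
pop() → 13: heap contents = [21, 68, 87, 91]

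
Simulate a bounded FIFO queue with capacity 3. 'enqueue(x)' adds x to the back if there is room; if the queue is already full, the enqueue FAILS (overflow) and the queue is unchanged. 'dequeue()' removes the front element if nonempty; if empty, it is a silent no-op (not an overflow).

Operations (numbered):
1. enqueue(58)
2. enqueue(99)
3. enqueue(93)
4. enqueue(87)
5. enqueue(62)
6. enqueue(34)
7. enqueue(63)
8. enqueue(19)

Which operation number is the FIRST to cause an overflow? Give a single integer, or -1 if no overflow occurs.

1. enqueue(58): size=1
2. enqueue(99): size=2
3. enqueue(93): size=3
4. enqueue(87): size=3=cap → OVERFLOW (fail)
5. enqueue(62): size=3=cap → OVERFLOW (fail)
6. enqueue(34): size=3=cap → OVERFLOW (fail)
7. enqueue(63): size=3=cap → OVERFLOW (fail)
8. enqueue(19): size=3=cap → OVERFLOW (fail)

Answer: 4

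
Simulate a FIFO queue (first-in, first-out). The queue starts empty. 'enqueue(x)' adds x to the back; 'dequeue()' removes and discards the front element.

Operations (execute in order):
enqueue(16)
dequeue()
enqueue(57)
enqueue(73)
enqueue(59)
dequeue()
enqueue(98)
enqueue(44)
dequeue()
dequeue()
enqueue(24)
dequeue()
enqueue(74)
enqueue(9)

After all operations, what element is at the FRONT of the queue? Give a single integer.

Answer: 44

Derivation:
enqueue(16): queue = [16]
dequeue(): queue = []
enqueue(57): queue = [57]
enqueue(73): queue = [57, 73]
enqueue(59): queue = [57, 73, 59]
dequeue(): queue = [73, 59]
enqueue(98): queue = [73, 59, 98]
enqueue(44): queue = [73, 59, 98, 44]
dequeue(): queue = [59, 98, 44]
dequeue(): queue = [98, 44]
enqueue(24): queue = [98, 44, 24]
dequeue(): queue = [44, 24]
enqueue(74): queue = [44, 24, 74]
enqueue(9): queue = [44, 24, 74, 9]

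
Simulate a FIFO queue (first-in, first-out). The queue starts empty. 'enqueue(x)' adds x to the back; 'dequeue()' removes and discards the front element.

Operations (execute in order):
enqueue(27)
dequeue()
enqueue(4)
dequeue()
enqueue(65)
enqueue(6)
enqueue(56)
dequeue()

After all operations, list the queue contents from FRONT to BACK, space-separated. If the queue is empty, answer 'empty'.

enqueue(27): [27]
dequeue(): []
enqueue(4): [4]
dequeue(): []
enqueue(65): [65]
enqueue(6): [65, 6]
enqueue(56): [65, 6, 56]
dequeue(): [6, 56]

Answer: 6 56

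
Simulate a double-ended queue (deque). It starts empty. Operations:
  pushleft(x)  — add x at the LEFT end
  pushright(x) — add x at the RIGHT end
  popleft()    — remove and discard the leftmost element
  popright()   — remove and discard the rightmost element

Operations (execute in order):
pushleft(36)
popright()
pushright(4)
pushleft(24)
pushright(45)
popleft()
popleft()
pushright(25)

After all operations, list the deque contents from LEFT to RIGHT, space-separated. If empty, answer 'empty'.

Answer: 45 25

Derivation:
pushleft(36): [36]
popright(): []
pushright(4): [4]
pushleft(24): [24, 4]
pushright(45): [24, 4, 45]
popleft(): [4, 45]
popleft(): [45]
pushright(25): [45, 25]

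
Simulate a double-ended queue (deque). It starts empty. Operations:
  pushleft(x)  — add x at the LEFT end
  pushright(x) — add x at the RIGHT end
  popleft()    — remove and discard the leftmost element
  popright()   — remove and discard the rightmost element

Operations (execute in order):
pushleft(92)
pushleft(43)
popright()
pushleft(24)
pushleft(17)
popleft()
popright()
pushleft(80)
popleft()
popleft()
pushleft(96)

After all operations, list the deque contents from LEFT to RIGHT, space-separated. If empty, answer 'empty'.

Answer: 96

Derivation:
pushleft(92): [92]
pushleft(43): [43, 92]
popright(): [43]
pushleft(24): [24, 43]
pushleft(17): [17, 24, 43]
popleft(): [24, 43]
popright(): [24]
pushleft(80): [80, 24]
popleft(): [24]
popleft(): []
pushleft(96): [96]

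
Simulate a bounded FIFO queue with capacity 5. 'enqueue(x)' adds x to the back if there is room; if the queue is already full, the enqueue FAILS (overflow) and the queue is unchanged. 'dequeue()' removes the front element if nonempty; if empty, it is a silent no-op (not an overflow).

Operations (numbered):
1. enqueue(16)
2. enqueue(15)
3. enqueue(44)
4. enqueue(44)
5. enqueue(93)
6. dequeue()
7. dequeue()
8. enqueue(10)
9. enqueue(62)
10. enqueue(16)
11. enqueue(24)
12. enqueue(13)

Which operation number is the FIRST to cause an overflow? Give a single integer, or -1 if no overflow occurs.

Answer: 10

Derivation:
1. enqueue(16): size=1
2. enqueue(15): size=2
3. enqueue(44): size=3
4. enqueue(44): size=4
5. enqueue(93): size=5
6. dequeue(): size=4
7. dequeue(): size=3
8. enqueue(10): size=4
9. enqueue(62): size=5
10. enqueue(16): size=5=cap → OVERFLOW (fail)
11. enqueue(24): size=5=cap → OVERFLOW (fail)
12. enqueue(13): size=5=cap → OVERFLOW (fail)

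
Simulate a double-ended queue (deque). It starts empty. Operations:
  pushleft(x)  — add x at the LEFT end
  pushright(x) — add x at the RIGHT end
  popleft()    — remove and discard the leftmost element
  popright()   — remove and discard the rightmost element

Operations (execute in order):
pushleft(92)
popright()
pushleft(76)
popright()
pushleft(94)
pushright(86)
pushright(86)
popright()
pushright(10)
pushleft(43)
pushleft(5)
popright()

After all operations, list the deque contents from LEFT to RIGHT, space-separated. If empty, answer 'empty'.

pushleft(92): [92]
popright(): []
pushleft(76): [76]
popright(): []
pushleft(94): [94]
pushright(86): [94, 86]
pushright(86): [94, 86, 86]
popright(): [94, 86]
pushright(10): [94, 86, 10]
pushleft(43): [43, 94, 86, 10]
pushleft(5): [5, 43, 94, 86, 10]
popright(): [5, 43, 94, 86]

Answer: 5 43 94 86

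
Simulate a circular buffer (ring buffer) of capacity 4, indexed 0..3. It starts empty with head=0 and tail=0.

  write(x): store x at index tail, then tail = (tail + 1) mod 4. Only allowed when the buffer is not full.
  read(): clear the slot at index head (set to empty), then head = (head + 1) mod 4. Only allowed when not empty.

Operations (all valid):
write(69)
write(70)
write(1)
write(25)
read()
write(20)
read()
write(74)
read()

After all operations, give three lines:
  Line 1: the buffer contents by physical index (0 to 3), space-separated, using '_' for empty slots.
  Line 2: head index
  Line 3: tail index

write(69): buf=[69 _ _ _], head=0, tail=1, size=1
write(70): buf=[69 70 _ _], head=0, tail=2, size=2
write(1): buf=[69 70 1 _], head=0, tail=3, size=3
write(25): buf=[69 70 1 25], head=0, tail=0, size=4
read(): buf=[_ 70 1 25], head=1, tail=0, size=3
write(20): buf=[20 70 1 25], head=1, tail=1, size=4
read(): buf=[20 _ 1 25], head=2, tail=1, size=3
write(74): buf=[20 74 1 25], head=2, tail=2, size=4
read(): buf=[20 74 _ 25], head=3, tail=2, size=3

Answer: 20 74 _ 25
3
2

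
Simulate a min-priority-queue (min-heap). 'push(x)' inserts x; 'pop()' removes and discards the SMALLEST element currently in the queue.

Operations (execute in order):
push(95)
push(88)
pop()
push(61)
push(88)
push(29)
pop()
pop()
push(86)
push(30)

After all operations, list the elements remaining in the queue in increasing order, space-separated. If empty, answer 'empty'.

Answer: 30 86 88 95

Derivation:
push(95): heap contents = [95]
push(88): heap contents = [88, 95]
pop() → 88: heap contents = [95]
push(61): heap contents = [61, 95]
push(88): heap contents = [61, 88, 95]
push(29): heap contents = [29, 61, 88, 95]
pop() → 29: heap contents = [61, 88, 95]
pop() → 61: heap contents = [88, 95]
push(86): heap contents = [86, 88, 95]
push(30): heap contents = [30, 86, 88, 95]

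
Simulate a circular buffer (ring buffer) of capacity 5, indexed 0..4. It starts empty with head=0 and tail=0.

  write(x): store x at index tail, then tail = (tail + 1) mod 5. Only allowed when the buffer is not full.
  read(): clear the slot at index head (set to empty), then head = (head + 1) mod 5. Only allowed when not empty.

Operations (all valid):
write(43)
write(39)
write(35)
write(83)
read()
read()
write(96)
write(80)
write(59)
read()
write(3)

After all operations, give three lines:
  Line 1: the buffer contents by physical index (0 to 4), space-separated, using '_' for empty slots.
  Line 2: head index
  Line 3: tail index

Answer: 80 59 3 83 96
3
3

Derivation:
write(43): buf=[43 _ _ _ _], head=0, tail=1, size=1
write(39): buf=[43 39 _ _ _], head=0, tail=2, size=2
write(35): buf=[43 39 35 _ _], head=0, tail=3, size=3
write(83): buf=[43 39 35 83 _], head=0, tail=4, size=4
read(): buf=[_ 39 35 83 _], head=1, tail=4, size=3
read(): buf=[_ _ 35 83 _], head=2, tail=4, size=2
write(96): buf=[_ _ 35 83 96], head=2, tail=0, size=3
write(80): buf=[80 _ 35 83 96], head=2, tail=1, size=4
write(59): buf=[80 59 35 83 96], head=2, tail=2, size=5
read(): buf=[80 59 _ 83 96], head=3, tail=2, size=4
write(3): buf=[80 59 3 83 96], head=3, tail=3, size=5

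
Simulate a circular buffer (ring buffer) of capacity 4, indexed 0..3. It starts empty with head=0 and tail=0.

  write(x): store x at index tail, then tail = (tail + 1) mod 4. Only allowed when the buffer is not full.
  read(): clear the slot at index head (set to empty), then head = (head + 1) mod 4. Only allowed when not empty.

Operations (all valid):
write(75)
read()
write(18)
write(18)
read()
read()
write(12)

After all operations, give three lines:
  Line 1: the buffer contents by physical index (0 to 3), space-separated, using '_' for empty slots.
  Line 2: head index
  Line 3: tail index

Answer: _ _ _ 12
3
0

Derivation:
write(75): buf=[75 _ _ _], head=0, tail=1, size=1
read(): buf=[_ _ _ _], head=1, tail=1, size=0
write(18): buf=[_ 18 _ _], head=1, tail=2, size=1
write(18): buf=[_ 18 18 _], head=1, tail=3, size=2
read(): buf=[_ _ 18 _], head=2, tail=3, size=1
read(): buf=[_ _ _ _], head=3, tail=3, size=0
write(12): buf=[_ _ _ 12], head=3, tail=0, size=1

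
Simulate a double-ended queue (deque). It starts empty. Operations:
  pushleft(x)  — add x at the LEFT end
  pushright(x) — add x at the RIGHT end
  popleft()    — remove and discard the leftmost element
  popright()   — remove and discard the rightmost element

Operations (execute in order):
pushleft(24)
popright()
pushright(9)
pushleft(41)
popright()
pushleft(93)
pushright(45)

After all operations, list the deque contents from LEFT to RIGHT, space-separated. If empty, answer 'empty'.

Answer: 93 41 45

Derivation:
pushleft(24): [24]
popright(): []
pushright(9): [9]
pushleft(41): [41, 9]
popright(): [41]
pushleft(93): [93, 41]
pushright(45): [93, 41, 45]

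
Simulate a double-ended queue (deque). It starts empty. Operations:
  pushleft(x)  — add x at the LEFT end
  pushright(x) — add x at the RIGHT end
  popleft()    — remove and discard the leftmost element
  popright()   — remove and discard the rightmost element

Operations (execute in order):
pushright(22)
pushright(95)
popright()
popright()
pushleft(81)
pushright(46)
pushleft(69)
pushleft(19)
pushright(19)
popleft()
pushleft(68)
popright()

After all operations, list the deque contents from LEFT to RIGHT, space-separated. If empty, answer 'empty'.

Answer: 68 69 81 46

Derivation:
pushright(22): [22]
pushright(95): [22, 95]
popright(): [22]
popright(): []
pushleft(81): [81]
pushright(46): [81, 46]
pushleft(69): [69, 81, 46]
pushleft(19): [19, 69, 81, 46]
pushright(19): [19, 69, 81, 46, 19]
popleft(): [69, 81, 46, 19]
pushleft(68): [68, 69, 81, 46, 19]
popright(): [68, 69, 81, 46]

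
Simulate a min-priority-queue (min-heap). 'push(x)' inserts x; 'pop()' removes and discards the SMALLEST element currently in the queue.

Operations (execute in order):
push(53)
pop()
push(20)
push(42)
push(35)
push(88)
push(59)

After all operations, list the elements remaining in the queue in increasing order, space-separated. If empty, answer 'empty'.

push(53): heap contents = [53]
pop() → 53: heap contents = []
push(20): heap contents = [20]
push(42): heap contents = [20, 42]
push(35): heap contents = [20, 35, 42]
push(88): heap contents = [20, 35, 42, 88]
push(59): heap contents = [20, 35, 42, 59, 88]

Answer: 20 35 42 59 88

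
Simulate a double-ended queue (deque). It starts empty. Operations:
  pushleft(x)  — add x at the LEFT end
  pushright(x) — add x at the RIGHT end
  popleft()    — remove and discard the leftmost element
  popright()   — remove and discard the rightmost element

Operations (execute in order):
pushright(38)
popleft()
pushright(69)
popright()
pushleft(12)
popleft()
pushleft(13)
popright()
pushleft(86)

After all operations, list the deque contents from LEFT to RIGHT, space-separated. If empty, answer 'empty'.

Answer: 86

Derivation:
pushright(38): [38]
popleft(): []
pushright(69): [69]
popright(): []
pushleft(12): [12]
popleft(): []
pushleft(13): [13]
popright(): []
pushleft(86): [86]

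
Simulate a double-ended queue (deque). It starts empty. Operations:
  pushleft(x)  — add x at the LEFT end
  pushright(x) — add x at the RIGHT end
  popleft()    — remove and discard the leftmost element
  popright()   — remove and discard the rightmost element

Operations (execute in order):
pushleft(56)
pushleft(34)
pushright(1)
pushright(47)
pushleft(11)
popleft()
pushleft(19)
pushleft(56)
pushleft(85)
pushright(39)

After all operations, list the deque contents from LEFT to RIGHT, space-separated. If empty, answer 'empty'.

Answer: 85 56 19 34 56 1 47 39

Derivation:
pushleft(56): [56]
pushleft(34): [34, 56]
pushright(1): [34, 56, 1]
pushright(47): [34, 56, 1, 47]
pushleft(11): [11, 34, 56, 1, 47]
popleft(): [34, 56, 1, 47]
pushleft(19): [19, 34, 56, 1, 47]
pushleft(56): [56, 19, 34, 56, 1, 47]
pushleft(85): [85, 56, 19, 34, 56, 1, 47]
pushright(39): [85, 56, 19, 34, 56, 1, 47, 39]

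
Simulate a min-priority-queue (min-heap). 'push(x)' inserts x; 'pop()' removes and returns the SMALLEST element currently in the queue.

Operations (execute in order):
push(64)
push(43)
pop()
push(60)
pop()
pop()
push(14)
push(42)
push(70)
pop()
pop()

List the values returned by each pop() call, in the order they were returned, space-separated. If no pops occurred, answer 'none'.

push(64): heap contents = [64]
push(43): heap contents = [43, 64]
pop() → 43: heap contents = [64]
push(60): heap contents = [60, 64]
pop() → 60: heap contents = [64]
pop() → 64: heap contents = []
push(14): heap contents = [14]
push(42): heap contents = [14, 42]
push(70): heap contents = [14, 42, 70]
pop() → 14: heap contents = [42, 70]
pop() → 42: heap contents = [70]

Answer: 43 60 64 14 42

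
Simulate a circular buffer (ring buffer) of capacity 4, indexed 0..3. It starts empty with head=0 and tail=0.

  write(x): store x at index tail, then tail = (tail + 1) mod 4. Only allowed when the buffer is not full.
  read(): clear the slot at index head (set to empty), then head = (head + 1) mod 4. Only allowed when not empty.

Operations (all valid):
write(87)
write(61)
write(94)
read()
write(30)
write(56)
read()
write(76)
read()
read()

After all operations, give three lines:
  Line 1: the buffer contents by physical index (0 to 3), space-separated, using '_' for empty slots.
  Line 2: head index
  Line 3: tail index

Answer: 56 76 _ _
0
2

Derivation:
write(87): buf=[87 _ _ _], head=0, tail=1, size=1
write(61): buf=[87 61 _ _], head=0, tail=2, size=2
write(94): buf=[87 61 94 _], head=0, tail=3, size=3
read(): buf=[_ 61 94 _], head=1, tail=3, size=2
write(30): buf=[_ 61 94 30], head=1, tail=0, size=3
write(56): buf=[56 61 94 30], head=1, tail=1, size=4
read(): buf=[56 _ 94 30], head=2, tail=1, size=3
write(76): buf=[56 76 94 30], head=2, tail=2, size=4
read(): buf=[56 76 _ 30], head=3, tail=2, size=3
read(): buf=[56 76 _ _], head=0, tail=2, size=2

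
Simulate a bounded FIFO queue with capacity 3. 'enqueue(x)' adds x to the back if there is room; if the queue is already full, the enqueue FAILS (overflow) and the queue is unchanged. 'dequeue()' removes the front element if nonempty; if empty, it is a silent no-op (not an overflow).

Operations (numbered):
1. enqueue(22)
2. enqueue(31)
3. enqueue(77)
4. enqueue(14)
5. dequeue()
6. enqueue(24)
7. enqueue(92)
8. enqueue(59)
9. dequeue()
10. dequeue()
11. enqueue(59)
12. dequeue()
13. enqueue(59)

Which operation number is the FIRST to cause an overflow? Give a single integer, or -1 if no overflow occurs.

1. enqueue(22): size=1
2. enqueue(31): size=2
3. enqueue(77): size=3
4. enqueue(14): size=3=cap → OVERFLOW (fail)
5. dequeue(): size=2
6. enqueue(24): size=3
7. enqueue(92): size=3=cap → OVERFLOW (fail)
8. enqueue(59): size=3=cap → OVERFLOW (fail)
9. dequeue(): size=2
10. dequeue(): size=1
11. enqueue(59): size=2
12. dequeue(): size=1
13. enqueue(59): size=2

Answer: 4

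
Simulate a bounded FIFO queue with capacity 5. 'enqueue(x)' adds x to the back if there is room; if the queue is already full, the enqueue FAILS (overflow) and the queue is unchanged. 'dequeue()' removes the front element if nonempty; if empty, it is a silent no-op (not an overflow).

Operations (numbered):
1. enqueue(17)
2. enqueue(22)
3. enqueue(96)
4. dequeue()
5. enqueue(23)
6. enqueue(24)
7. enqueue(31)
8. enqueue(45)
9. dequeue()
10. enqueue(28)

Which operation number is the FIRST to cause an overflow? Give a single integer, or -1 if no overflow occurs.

Answer: 8

Derivation:
1. enqueue(17): size=1
2. enqueue(22): size=2
3. enqueue(96): size=3
4. dequeue(): size=2
5. enqueue(23): size=3
6. enqueue(24): size=4
7. enqueue(31): size=5
8. enqueue(45): size=5=cap → OVERFLOW (fail)
9. dequeue(): size=4
10. enqueue(28): size=5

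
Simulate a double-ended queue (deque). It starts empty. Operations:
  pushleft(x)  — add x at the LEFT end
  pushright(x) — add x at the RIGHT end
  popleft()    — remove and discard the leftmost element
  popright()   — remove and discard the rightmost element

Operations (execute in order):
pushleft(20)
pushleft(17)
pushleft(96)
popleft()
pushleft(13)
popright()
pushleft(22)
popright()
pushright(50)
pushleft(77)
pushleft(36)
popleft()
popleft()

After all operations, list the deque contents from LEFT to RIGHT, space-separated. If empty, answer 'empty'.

Answer: 22 13 50

Derivation:
pushleft(20): [20]
pushleft(17): [17, 20]
pushleft(96): [96, 17, 20]
popleft(): [17, 20]
pushleft(13): [13, 17, 20]
popright(): [13, 17]
pushleft(22): [22, 13, 17]
popright(): [22, 13]
pushright(50): [22, 13, 50]
pushleft(77): [77, 22, 13, 50]
pushleft(36): [36, 77, 22, 13, 50]
popleft(): [77, 22, 13, 50]
popleft(): [22, 13, 50]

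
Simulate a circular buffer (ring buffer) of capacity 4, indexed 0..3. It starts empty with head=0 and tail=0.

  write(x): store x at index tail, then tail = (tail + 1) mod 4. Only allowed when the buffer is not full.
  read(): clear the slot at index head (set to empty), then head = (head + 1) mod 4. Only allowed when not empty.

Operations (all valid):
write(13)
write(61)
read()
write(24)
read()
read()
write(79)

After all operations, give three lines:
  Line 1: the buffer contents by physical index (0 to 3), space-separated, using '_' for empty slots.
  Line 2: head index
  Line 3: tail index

Answer: _ _ _ 79
3
0

Derivation:
write(13): buf=[13 _ _ _], head=0, tail=1, size=1
write(61): buf=[13 61 _ _], head=0, tail=2, size=2
read(): buf=[_ 61 _ _], head=1, tail=2, size=1
write(24): buf=[_ 61 24 _], head=1, tail=3, size=2
read(): buf=[_ _ 24 _], head=2, tail=3, size=1
read(): buf=[_ _ _ _], head=3, tail=3, size=0
write(79): buf=[_ _ _ 79], head=3, tail=0, size=1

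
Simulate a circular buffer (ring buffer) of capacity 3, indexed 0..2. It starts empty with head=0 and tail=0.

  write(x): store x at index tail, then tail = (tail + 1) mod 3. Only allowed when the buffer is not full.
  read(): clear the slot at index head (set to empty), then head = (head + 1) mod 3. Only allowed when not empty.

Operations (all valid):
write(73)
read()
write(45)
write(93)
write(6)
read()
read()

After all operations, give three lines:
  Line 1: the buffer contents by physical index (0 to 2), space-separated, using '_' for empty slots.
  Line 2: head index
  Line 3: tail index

write(73): buf=[73 _ _], head=0, tail=1, size=1
read(): buf=[_ _ _], head=1, tail=1, size=0
write(45): buf=[_ 45 _], head=1, tail=2, size=1
write(93): buf=[_ 45 93], head=1, tail=0, size=2
write(6): buf=[6 45 93], head=1, tail=1, size=3
read(): buf=[6 _ 93], head=2, tail=1, size=2
read(): buf=[6 _ _], head=0, tail=1, size=1

Answer: 6 _ _
0
1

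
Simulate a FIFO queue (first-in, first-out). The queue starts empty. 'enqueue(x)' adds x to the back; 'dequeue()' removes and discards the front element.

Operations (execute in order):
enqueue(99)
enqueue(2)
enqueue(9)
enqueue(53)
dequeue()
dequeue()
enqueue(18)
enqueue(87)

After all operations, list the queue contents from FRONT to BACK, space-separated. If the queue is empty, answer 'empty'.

Answer: 9 53 18 87

Derivation:
enqueue(99): [99]
enqueue(2): [99, 2]
enqueue(9): [99, 2, 9]
enqueue(53): [99, 2, 9, 53]
dequeue(): [2, 9, 53]
dequeue(): [9, 53]
enqueue(18): [9, 53, 18]
enqueue(87): [9, 53, 18, 87]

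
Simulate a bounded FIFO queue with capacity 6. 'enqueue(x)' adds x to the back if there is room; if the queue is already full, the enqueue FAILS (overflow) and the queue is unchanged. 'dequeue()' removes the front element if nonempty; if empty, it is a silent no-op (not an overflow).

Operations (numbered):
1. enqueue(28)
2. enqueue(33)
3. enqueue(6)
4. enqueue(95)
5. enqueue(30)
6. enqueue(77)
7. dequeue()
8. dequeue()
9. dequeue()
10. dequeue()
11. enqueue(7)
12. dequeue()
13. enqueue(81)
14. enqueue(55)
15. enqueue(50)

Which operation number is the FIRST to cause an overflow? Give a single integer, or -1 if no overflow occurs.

1. enqueue(28): size=1
2. enqueue(33): size=2
3. enqueue(6): size=3
4. enqueue(95): size=4
5. enqueue(30): size=5
6. enqueue(77): size=6
7. dequeue(): size=5
8. dequeue(): size=4
9. dequeue(): size=3
10. dequeue(): size=2
11. enqueue(7): size=3
12. dequeue(): size=2
13. enqueue(81): size=3
14. enqueue(55): size=4
15. enqueue(50): size=5

Answer: -1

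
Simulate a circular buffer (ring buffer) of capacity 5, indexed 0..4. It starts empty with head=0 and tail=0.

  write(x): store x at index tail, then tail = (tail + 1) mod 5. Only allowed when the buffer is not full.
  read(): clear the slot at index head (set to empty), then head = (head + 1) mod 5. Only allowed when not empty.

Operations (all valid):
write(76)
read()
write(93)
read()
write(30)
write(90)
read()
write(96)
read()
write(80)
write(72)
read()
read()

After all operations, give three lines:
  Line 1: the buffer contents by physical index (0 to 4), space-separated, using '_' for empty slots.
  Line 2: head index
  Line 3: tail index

Answer: _ 72 _ _ _
1
2

Derivation:
write(76): buf=[76 _ _ _ _], head=0, tail=1, size=1
read(): buf=[_ _ _ _ _], head=1, tail=1, size=0
write(93): buf=[_ 93 _ _ _], head=1, tail=2, size=1
read(): buf=[_ _ _ _ _], head=2, tail=2, size=0
write(30): buf=[_ _ 30 _ _], head=2, tail=3, size=1
write(90): buf=[_ _ 30 90 _], head=2, tail=4, size=2
read(): buf=[_ _ _ 90 _], head=3, tail=4, size=1
write(96): buf=[_ _ _ 90 96], head=3, tail=0, size=2
read(): buf=[_ _ _ _ 96], head=4, tail=0, size=1
write(80): buf=[80 _ _ _ 96], head=4, tail=1, size=2
write(72): buf=[80 72 _ _ 96], head=4, tail=2, size=3
read(): buf=[80 72 _ _ _], head=0, tail=2, size=2
read(): buf=[_ 72 _ _ _], head=1, tail=2, size=1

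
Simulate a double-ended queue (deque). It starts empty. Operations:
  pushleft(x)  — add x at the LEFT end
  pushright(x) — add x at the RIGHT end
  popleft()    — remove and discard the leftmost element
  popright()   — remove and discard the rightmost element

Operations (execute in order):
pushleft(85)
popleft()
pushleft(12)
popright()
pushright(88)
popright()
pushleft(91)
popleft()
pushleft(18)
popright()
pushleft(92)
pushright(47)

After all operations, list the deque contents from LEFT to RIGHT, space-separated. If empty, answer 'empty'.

Answer: 92 47

Derivation:
pushleft(85): [85]
popleft(): []
pushleft(12): [12]
popright(): []
pushright(88): [88]
popright(): []
pushleft(91): [91]
popleft(): []
pushleft(18): [18]
popright(): []
pushleft(92): [92]
pushright(47): [92, 47]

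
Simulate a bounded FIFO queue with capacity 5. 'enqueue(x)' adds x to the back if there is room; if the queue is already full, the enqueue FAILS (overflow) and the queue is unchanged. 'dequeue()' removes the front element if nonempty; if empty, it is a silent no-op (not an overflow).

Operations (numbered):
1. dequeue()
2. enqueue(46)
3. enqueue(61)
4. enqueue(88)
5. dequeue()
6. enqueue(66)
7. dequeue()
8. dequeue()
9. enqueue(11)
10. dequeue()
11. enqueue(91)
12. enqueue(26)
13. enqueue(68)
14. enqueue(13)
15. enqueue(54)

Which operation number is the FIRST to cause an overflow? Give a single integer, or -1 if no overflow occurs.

Answer: 15

Derivation:
1. dequeue(): empty, no-op, size=0
2. enqueue(46): size=1
3. enqueue(61): size=2
4. enqueue(88): size=3
5. dequeue(): size=2
6. enqueue(66): size=3
7. dequeue(): size=2
8. dequeue(): size=1
9. enqueue(11): size=2
10. dequeue(): size=1
11. enqueue(91): size=2
12. enqueue(26): size=3
13. enqueue(68): size=4
14. enqueue(13): size=5
15. enqueue(54): size=5=cap → OVERFLOW (fail)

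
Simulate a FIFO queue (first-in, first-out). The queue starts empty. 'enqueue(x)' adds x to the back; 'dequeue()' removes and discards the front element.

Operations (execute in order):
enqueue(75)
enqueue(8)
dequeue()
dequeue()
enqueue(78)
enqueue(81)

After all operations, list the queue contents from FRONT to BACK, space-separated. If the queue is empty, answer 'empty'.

enqueue(75): [75]
enqueue(8): [75, 8]
dequeue(): [8]
dequeue(): []
enqueue(78): [78]
enqueue(81): [78, 81]

Answer: 78 81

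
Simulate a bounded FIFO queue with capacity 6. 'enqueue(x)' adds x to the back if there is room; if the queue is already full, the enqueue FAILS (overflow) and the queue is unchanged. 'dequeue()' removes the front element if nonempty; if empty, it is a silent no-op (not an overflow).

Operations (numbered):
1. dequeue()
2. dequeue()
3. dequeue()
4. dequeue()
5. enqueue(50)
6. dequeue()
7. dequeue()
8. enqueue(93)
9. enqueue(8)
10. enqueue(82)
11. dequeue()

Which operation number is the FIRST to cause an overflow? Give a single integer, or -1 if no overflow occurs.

Answer: -1

Derivation:
1. dequeue(): empty, no-op, size=0
2. dequeue(): empty, no-op, size=0
3. dequeue(): empty, no-op, size=0
4. dequeue(): empty, no-op, size=0
5. enqueue(50): size=1
6. dequeue(): size=0
7. dequeue(): empty, no-op, size=0
8. enqueue(93): size=1
9. enqueue(8): size=2
10. enqueue(82): size=3
11. dequeue(): size=2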